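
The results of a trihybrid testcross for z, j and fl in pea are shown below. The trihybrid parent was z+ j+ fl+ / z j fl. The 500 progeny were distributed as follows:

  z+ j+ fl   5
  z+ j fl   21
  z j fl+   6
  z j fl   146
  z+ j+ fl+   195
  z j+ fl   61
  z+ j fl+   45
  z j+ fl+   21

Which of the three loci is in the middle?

fl

The two rarest classes, z+ j+ fl and z j fl+, are the double crossovers. Comparing them with the parentals, only the fl allele has switched, so fl is the middle locus and the order is z – fl – j.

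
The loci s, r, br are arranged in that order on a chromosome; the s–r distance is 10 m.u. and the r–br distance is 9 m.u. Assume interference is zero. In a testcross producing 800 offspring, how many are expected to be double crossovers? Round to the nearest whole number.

Map distances give recombination frequencies of 0.100 and 0.090 for the two intervals.
With no interference, expected double-crossover frequency = 0.100 × 0.090 = 0.00900.
Expected number = 0.00900 × 800 = 7.20 ≈ 7.

7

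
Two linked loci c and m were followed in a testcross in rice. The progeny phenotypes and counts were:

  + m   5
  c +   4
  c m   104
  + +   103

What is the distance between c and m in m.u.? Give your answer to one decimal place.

The two most frequent classes, + + (103) and c m (104), are the parental types, so the F1 was + + / c m.
The recombinant classes are + m and c +: 5 + 4 = 9.
Recombination frequency = 9/216 = 0.0417 ≈ 4.2%, i.e. 4.2 m.u.

4.2 m.u.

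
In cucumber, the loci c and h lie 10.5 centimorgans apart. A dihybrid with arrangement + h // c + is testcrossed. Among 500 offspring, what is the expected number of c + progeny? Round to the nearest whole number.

A map distance of 10.5 centimorgans corresponds to a recombination frequency of 0.105.
The F1 is + h / c +, so c + is a parental gamete class with expected frequency (1 − r)/2 = 0.895/2 = 0.4475.
Expected number = 0.4475 × 500 = 223.75 ≈ 224.

224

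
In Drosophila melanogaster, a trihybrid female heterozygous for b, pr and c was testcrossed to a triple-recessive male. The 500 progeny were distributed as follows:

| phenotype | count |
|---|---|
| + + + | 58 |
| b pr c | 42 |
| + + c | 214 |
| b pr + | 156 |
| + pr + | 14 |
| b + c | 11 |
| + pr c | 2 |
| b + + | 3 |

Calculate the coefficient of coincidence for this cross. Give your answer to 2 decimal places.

0.79

The two most frequent reciprocal classes, b pr + and + + c, are the parental types, so the F1 was b pr + / + + c.
The two rarest classes, b + + and + pr c, are the double crossovers. Comparing them with the parentals, only the pr allele has switched, so pr is the middle locus and the order is b – pr – c.
b–pr: (25 + 5)/500 = 0.0600; pr–c: (100 + 5)/500 = 0.2100.
Expected DCO frequency = 0.0600 × 0.2100 ≈ 0.01260; observed = 5/500 ≈ 0.01000.
Coefficient of coincidence = 0.01000/0.01260 ≈ 0.79.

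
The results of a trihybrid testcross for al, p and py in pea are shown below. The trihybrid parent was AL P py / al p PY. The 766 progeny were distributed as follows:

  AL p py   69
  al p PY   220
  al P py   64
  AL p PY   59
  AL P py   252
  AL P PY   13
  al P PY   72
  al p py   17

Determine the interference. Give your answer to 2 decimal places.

0.12

The two rarest classes, AL P PY and al p py, are the double crossovers. Comparing them with the parentals, only the py allele has switched, so py is the middle locus and the order is p – py – al.
p–py: (141 + 30)/766 = 0.2232; py–al: (123 + 30)/766 = 0.1997.
Expected DCO frequency = 0.2232 × 0.1997 ≈ 0.04457; observed = 30/766 ≈ 0.03916.
Coefficient of coincidence = 0.03916/0.04457 ≈ 0.88; interference = 1 − 0.88 = 0.12.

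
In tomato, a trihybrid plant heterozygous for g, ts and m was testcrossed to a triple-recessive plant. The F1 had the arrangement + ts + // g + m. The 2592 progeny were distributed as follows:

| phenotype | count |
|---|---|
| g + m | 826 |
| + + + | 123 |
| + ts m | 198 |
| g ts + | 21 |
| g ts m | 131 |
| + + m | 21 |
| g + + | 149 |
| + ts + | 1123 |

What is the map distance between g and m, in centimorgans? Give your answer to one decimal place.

15.0 centimorgans

The two rarest classes, g ts + and + + m, are the double crossovers. Comparing them with the parentals, only the g allele has switched, so g is the middle locus and the order is ts – g – m.
Crossovers in the g–m interval produce the single-crossover classes + ts m and g + + (198 + 149 = 347) plus the double crossovers (42).
RF(g–m) = (347 + 42) / 2592 = 389/2592 = 0.1501 → 15.0 centimorgans.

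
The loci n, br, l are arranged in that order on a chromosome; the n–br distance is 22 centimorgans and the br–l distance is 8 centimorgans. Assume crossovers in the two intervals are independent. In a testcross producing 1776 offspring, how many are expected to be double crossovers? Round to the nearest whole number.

Map distances give recombination frequencies of 0.220 and 0.080 for the two intervals.
With no interference, expected double-crossover frequency = 0.220 × 0.080 = 0.01760.
Expected number = 0.01760 × 1776 = 31.26 ≈ 31.

31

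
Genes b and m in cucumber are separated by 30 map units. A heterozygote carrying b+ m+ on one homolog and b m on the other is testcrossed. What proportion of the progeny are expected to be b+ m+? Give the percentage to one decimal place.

35.0%

A map distance of 30 map units corresponds to a recombination frequency of 0.300.
The F1 is b+ m+ / b m, so b+ m+ is a parental gamete class with expected frequency (1 − r)/2 = 0.700/2 = 0.3500.
That is 0.3500 = 35.0% of the progeny.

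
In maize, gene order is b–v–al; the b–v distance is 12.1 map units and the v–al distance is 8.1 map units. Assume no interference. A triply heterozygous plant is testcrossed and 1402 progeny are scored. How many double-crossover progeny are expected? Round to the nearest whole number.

14

Map distances give recombination frequencies of 0.121 and 0.081 for the two intervals.
With no interference, expected double-crossover frequency = 0.121 × 0.081 = 0.00980.
Expected number = 0.00980 × 1402 = 13.74 ≈ 14.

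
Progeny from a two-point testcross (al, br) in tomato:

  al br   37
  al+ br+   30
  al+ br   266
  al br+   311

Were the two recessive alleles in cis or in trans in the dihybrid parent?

trans

The two most frequent classes are al+ br (266) and al br+ (311); these are the parental (non-recombinant) types.
So the F1 carried al+ br on one chromosome and al br+ on the other — the recessive alleles are on opposite chromosomes (trans / repulsion).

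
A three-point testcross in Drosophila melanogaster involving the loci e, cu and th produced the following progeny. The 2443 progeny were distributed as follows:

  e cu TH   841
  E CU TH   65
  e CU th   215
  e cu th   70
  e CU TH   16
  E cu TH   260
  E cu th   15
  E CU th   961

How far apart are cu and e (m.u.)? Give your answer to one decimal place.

The two most frequent reciprocal classes, E CU th and e cu TH, are the parental types, so the F1 was E CU th / e cu TH.
The two rarest classes, E cu th and e CU TH, are the double crossovers. Comparing them with the parentals, only the cu allele has switched, so cu is the middle locus and the order is e – cu – th.
Crossovers in the e–cu interval produce the single-crossover classes e CU th and E cu TH (215 + 260 = 475) plus the double crossovers (31).
RF(e–cu) = (475 + 31) / 2443 = 506/2443 = 0.2071 → 20.7 m.u.

20.7 m.u.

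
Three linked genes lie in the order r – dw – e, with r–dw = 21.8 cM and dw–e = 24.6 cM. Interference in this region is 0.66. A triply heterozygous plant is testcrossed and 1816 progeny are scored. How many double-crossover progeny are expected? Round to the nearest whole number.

33

Map distances give recombination frequencies of 0.218 and 0.246 for the two intervals.
With interference 0.66 (so coincidence = 0.34), expected double-crossover frequency = 0.218 × 0.246 × 0.34 = 0.01823.
Expected number = 0.01823 × 1816 = 33.11 ≈ 33.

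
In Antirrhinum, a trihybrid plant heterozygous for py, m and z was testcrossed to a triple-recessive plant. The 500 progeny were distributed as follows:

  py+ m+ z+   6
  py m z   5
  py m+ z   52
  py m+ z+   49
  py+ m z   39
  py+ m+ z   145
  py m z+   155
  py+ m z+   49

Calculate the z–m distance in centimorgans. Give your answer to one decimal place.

The two most frequent reciprocal classes, py m z+ and py+ m+ z, are the parental types, so the F1 was py m z+ / py+ m+ z.
The two rarest classes, py m z and py+ m+ z+, are the double crossovers. Comparing them with the parentals, only the z allele has switched, so z is the middle locus and the order is py – z – m.
Crossovers in the z–m interval produce the single-crossover classes py m+ z+ and py+ m z (49 + 39 = 88) plus the double crossovers (11).
RF(z–m) = (88 + 11) / 500 = 99/500 = 0.1980 → 19.8 centimorgans.

19.8 centimorgans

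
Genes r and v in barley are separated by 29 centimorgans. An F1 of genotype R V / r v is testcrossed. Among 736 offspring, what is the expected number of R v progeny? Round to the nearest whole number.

A map distance of 29 centimorgans corresponds to a recombination frequency of 0.290.
The F1 is R V / r v, so R v is a recombinant gamete class with expected frequency r/2 = 0.290/2 = 0.1450.
Expected number = 0.1450 × 736 = 106.72 ≈ 107.

107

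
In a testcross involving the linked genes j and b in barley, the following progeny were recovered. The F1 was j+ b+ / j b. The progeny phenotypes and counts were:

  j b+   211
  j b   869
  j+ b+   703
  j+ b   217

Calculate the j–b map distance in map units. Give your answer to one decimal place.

21.4 map units

The recombinant classes are j+ b and j b+: 217 + 211 = 428.
Recombination frequency = 428/2000 = 0.2140 ≈ 21.4%, i.e. 21.4 map units.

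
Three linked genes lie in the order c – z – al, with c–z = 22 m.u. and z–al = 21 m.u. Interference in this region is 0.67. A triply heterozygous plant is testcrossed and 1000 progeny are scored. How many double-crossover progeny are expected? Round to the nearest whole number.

15

Map distances give recombination frequencies of 0.220 and 0.210 for the two intervals.
With interference 0.67 (so coincidence = 0.33), expected double-crossover frequency = 0.220 × 0.210 × 0.33 = 0.01525.
Expected number = 0.01525 × 1000 = 15.25 ≈ 15.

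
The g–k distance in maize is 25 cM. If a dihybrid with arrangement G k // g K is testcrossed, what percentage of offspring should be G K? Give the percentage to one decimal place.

12.5%

A map distance of 25 cM corresponds to a recombination frequency of 0.250.
The F1 is G k / g K, so G K is a recombinant gamete class with expected frequency r/2 = 0.250/2 = 0.1250.
That is 0.1250 = 12.5% of the progeny.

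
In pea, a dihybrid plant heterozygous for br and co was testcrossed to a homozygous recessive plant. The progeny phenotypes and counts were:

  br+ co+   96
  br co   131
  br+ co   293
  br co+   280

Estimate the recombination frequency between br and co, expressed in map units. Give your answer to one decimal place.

The two most frequent classes, br+ co (293) and br co+ (280), are the parental types, so the F1 was br+ co / br co+.
The recombinant classes are br+ co+ and br co: 96 + 131 = 227.
Recombination frequency = 227/800 = 0.2838 ≈ 28.4%, i.e. 28.4 map units.

28.4 map units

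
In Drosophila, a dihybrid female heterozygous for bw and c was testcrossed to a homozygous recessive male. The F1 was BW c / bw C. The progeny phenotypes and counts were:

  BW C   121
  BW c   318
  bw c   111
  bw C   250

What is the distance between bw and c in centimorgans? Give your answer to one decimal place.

The recombinant classes are BW C and bw c: 121 + 111 = 232.
Recombination frequency = 232/800 = 0.2900 ≈ 29.0%, i.e. 29.0 centimorgans.

29.0 centimorgans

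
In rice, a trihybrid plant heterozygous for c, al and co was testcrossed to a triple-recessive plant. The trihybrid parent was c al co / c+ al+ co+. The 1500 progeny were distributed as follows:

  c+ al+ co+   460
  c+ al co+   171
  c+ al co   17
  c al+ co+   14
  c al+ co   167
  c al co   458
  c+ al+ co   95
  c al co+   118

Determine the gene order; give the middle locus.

The two rarest classes, c+ al co and c al+ co+, are the double crossovers. Comparing them with the parentals, only the c allele has switched, so c is the middle locus and the order is co – c – al.

c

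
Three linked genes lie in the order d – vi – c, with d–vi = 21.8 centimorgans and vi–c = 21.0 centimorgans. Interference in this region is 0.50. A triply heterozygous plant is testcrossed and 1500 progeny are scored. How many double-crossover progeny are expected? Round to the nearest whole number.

34

Map distances give recombination frequencies of 0.218 and 0.210 for the two intervals.
With interference 0.50 (so coincidence = 0.50), expected double-crossover frequency = 0.218 × 0.210 × 0.50 = 0.02289.
Expected number = 0.02289 × 1500 = 34.34 ≈ 34.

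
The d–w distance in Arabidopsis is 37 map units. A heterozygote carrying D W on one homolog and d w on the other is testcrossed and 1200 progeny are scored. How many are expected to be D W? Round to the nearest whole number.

378

A map distance of 37 map units corresponds to a recombination frequency of 0.370.
The F1 is D W / d w, so D W is a parental gamete class with expected frequency (1 − r)/2 = 0.630/2 = 0.3150.
Expected number = 0.3150 × 1200 = 378.00 ≈ 378.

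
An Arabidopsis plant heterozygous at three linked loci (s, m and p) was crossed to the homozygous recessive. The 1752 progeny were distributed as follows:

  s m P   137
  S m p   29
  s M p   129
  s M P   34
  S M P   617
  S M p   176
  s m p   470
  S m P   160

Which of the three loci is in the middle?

s

The two most frequent reciprocal classes, s m p and S M P, are the parental types, so the F1 was s m p / S M P.
The two rarest classes, S m p and s M P, are the double crossovers. Comparing them with the parentals, only the s allele has switched, so s is the middle locus and the order is m – s – p.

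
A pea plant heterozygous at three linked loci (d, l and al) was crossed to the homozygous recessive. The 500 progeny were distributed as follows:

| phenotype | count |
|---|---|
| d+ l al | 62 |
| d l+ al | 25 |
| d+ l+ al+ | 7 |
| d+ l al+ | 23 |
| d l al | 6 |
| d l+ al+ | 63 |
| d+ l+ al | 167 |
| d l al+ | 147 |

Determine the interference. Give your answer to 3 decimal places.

0.228

The two most frequent reciprocal classes, d l al+ and d+ l+ al, are the parental types, so the F1 was d l al+ / d+ l+ al.
The two rarest classes, d l al and d+ l+ al+, are the double crossovers. Comparing them with the parentals, only the al allele has switched, so al is the middle locus and the order is d – al – l.
d–al: (48 + 13)/500 = 0.1220; al–l: (125 + 13)/500 = 0.2760.
Expected DCO frequency = 0.1220 × 0.2760 ≈ 0.03367; observed = 13/500 ≈ 0.02600.
Coefficient of coincidence = 0.02600/0.03367 ≈ 0.772; interference = 1 − 0.772 = 0.228.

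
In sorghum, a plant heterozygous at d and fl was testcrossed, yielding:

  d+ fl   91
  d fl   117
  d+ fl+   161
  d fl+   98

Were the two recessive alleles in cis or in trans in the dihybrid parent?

The two most frequent classes are d+ fl+ (161) and d fl (117); these are the parental (non-recombinant) types.
So the F1 carried d+ fl+ on one chromosome and d fl on the other — the recessive alleles are on the same chromosome (cis / coupling).

cis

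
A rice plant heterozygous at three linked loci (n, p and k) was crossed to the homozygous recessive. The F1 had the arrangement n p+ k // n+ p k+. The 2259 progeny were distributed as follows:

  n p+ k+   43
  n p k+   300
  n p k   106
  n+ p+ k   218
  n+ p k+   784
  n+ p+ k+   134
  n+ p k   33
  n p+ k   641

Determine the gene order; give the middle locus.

The two rarest classes, n p+ k+ and n+ p k, are the double crossovers. Comparing them with the parentals, only the k allele has switched, so k is the middle locus and the order is p – k – n.

k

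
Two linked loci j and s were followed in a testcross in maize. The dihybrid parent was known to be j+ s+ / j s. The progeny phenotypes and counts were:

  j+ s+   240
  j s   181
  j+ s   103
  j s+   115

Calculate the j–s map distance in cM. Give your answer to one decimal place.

34.1 cM

The recombinant classes are j+ s and j s+: 103 + 115 = 218.
Recombination frequency = 218/639 = 0.3412 ≈ 34.1%, i.e. 34.1 cM.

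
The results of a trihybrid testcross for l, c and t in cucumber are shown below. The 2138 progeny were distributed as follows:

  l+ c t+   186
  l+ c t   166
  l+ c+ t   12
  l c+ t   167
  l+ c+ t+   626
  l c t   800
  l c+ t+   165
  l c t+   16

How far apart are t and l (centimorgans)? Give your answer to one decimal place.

16.8 centimorgans

The two most frequent reciprocal classes, l+ c+ t+ and l c t, are the parental types, so the F1 was l+ c+ t+ / l c t.
The two rarest classes, l+ c+ t and l c t+, are the double crossovers. Comparing them with the parentals, only the t allele has switched, so t is the middle locus and the order is c – t – l.
Crossovers in the t–l interval produce the single-crossover classes l c+ t+ and l+ c t (165 + 166 = 331) plus the double crossovers (28).
RF(t–l) = (331 + 28) / 2138 = 359/2138 = 0.1679 → 16.8 centimorgans.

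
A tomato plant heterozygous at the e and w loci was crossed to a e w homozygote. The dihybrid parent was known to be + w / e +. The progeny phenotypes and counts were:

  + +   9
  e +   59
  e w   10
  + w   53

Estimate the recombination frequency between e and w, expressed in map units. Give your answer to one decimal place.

14.5 map units

The recombinant classes are + + and e w: 9 + 10 = 19.
Recombination frequency = 19/131 = 0.1450 ≈ 14.5%, i.e. 14.5 map units.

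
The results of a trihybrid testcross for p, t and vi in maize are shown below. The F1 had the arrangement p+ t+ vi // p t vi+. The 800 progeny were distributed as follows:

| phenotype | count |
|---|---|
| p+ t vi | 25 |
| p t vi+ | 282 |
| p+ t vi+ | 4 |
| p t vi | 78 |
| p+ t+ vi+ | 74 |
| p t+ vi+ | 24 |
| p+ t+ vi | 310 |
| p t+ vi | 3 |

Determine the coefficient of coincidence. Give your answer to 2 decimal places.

0.63

The two rarest classes, p t+ vi and p+ t vi+, are the double crossovers. Comparing them with the parentals, only the p allele has switched, so p is the middle locus and the order is vi – p – t.
vi–p: (152 + 7)/800 = 0.1988; p–t: (49 + 7)/800 = 0.0700.
Expected DCO frequency = 0.1988 × 0.0700 ≈ 0.01392; observed = 7/800 ≈ 0.00875.
Coefficient of coincidence = 0.00875/0.01392 ≈ 0.63.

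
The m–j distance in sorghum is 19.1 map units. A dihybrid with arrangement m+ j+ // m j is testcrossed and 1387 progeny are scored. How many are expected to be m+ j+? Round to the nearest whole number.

561

A map distance of 19.1 map units corresponds to a recombination frequency of 0.191.
The F1 is m+ j+ / m j, so m+ j+ is a parental gamete class with expected frequency (1 − r)/2 = 0.809/2 = 0.4045.
Expected number = 0.4045 × 1387 = 561.04 ≈ 561.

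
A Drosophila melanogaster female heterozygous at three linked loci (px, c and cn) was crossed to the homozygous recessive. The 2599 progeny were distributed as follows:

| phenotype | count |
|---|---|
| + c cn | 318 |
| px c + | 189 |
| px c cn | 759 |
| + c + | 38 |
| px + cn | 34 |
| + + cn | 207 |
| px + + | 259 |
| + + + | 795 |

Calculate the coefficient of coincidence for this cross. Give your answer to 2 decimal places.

The two most frequent reciprocal classes, + + + and px c cn, are the parental types, so the F1 was + + + / px c cn.
The two rarest classes, + c + and px + cn, are the double crossovers. Comparing them with the parentals, only the c allele has switched, so c is the middle locus and the order is cn – c – px.
cn–c: (396 + 72)/2599 = 0.1801; c–px: (577 + 72)/2599 = 0.2497.
Expected DCO frequency = 0.1801 × 0.2497 ≈ 0.04497; observed = 72/2599 ≈ 0.02770.
Coefficient of coincidence = 0.02770/0.04497 ≈ 0.62.

0.62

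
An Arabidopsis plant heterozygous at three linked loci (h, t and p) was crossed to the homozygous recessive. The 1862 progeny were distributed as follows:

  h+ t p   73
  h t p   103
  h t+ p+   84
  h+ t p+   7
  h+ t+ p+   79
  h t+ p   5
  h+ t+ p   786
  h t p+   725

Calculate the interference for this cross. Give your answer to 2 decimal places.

0.32

The two most frequent reciprocal classes, h+ t+ p and h t p+, are the parental types, so the F1 was h+ t+ p / h t p+.
The two rarest classes, h t+ p and h+ t p+, are the double crossovers. Comparing them with the parentals, only the h allele has switched, so h is the middle locus and the order is p – h – t.
p–h: (182 + 12)/1862 = 0.1042; h–t: (157 + 12)/1862 = 0.0908.
Expected DCO frequency = 0.1042 × 0.0908 ≈ 0.00946; observed = 12/1862 ≈ 0.00644.
Coefficient of coincidence = 0.00644/0.00946 ≈ 0.68; interference = 1 − 0.68 = 0.32.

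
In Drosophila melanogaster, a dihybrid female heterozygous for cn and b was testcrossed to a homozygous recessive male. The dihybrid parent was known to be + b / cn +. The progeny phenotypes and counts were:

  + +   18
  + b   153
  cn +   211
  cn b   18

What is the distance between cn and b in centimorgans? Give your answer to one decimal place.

9.0 centimorgans

The recombinant classes are + + and cn b: 18 + 18 = 36.
Recombination frequency = 36/400 = 0.0900 ≈ 9.0%, i.e. 9.0 centimorgans.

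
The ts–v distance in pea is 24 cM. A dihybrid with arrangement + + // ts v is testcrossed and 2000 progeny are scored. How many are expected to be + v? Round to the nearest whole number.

A map distance of 24 cM corresponds to a recombination frequency of 0.240.
The F1 is + + / ts v, so + v is a recombinant gamete class with expected frequency r/2 = 0.240/2 = 0.1200.
Expected number = 0.1200 × 2000 = 240.00 ≈ 240.

240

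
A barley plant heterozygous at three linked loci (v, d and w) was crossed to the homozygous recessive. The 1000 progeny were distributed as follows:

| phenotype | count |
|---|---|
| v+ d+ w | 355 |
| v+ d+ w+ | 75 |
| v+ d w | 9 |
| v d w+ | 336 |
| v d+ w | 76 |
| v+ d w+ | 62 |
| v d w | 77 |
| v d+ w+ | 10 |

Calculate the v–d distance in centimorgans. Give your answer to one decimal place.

The two most frequent reciprocal classes, v+ d+ w and v d w+, are the parental types, so the F1 was v+ d+ w / v d w+.
The two rarest classes, v+ d w and v d+ w+, are the double crossovers. Comparing them with the parentals, only the d allele has switched, so d is the middle locus and the order is w – d – v.
Crossovers in the d–v interval produce the single-crossover classes v d+ w and v+ d w+ (76 + 62 = 138) plus the double crossovers (19).
RF(d–v) = (138 + 19) / 1000 = 157/1000 = 0.1570 → 15.7 centimorgans.

15.7 centimorgans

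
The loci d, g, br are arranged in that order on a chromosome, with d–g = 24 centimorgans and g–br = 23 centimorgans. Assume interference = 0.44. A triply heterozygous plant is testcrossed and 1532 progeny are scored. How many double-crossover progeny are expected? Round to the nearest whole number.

Map distances give recombination frequencies of 0.240 and 0.230 for the two intervals.
With interference 0.44 (so coincidence = 0.56), expected double-crossover frequency = 0.240 × 0.230 × 0.56 = 0.03091.
Expected number = 0.03091 × 1532 = 47.36 ≈ 47.

47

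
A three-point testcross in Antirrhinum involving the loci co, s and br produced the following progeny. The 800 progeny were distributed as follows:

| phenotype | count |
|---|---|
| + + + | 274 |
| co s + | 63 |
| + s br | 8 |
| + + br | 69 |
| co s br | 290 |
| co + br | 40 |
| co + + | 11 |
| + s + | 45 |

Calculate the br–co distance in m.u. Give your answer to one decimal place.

The two most frequent reciprocal classes, co s br and + + +, are the parental types, so the F1 was co s br / + + +.
The two rarest classes, + s br and co + +, are the double crossovers. Comparing them with the parentals, only the co allele has switched, so co is the middle locus and the order is s – co – br.
Crossovers in the co–br interval produce the single-crossover classes co s + and + + br (63 + 69 = 132) plus the double crossovers (19).
RF(co–br) = (132 + 19) / 800 = 151/800 = 0.1888 → 18.9 m.u.

18.9 m.u.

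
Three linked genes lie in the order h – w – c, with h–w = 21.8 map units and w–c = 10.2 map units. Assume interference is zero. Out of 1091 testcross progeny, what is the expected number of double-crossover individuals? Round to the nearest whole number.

24

Map distances give recombination frequencies of 0.218 and 0.102 for the two intervals.
With no interference, expected double-crossover frequency = 0.218 × 0.102 = 0.02224.
Expected number = 0.02224 × 1091 = 24.26 ≈ 24.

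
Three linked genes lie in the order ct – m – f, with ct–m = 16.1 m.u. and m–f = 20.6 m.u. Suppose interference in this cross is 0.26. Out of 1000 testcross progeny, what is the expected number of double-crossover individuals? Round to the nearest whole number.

25

Map distances give recombination frequencies of 0.161 and 0.206 for the two intervals.
With interference 0.26 (so coincidence = 0.74), expected double-crossover frequency = 0.161 × 0.206 × 0.74 = 0.02454.
Expected number = 0.02454 × 1000 = 24.54 ≈ 25.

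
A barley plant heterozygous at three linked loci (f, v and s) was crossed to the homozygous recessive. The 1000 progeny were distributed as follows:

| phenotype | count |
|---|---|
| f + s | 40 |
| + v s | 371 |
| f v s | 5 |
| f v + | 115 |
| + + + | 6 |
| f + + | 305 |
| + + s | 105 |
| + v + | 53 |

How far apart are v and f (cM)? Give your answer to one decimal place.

23.1 cM

The two most frequent reciprocal classes, + v s and f + +, are the parental types, so the F1 was + v s / f + +.
The two rarest classes, f v s and + + +, are the double crossovers. Comparing them with the parentals, only the f allele has switched, so f is the middle locus and the order is s – f – v.
Crossovers in the f–v interval produce the single-crossover classes + + s and f v + (105 + 115 = 220) plus the double crossovers (11).
RF(f–v) = (220 + 11) / 1000 = 231/1000 = 0.2310 → 23.1 cM.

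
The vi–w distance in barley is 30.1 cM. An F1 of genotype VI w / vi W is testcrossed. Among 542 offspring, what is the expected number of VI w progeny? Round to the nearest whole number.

189

A map distance of 30.1 cM corresponds to a recombination frequency of 0.301.
The F1 is VI w / vi W, so VI w is a parental gamete class with expected frequency (1 − r)/2 = 0.699/2 = 0.3495.
Expected number = 0.3495 × 542 = 189.43 ≈ 189.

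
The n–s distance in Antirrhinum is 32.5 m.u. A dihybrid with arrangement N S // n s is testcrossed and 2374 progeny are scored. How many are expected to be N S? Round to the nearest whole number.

A map distance of 32.5 m.u. corresponds to a recombination frequency of 0.325.
The F1 is N S / n s, so N S is a parental gamete class with expected frequency (1 − r)/2 = 0.675/2 = 0.3375.
Expected number = 0.3375 × 2374 = 801.23 ≈ 801.

801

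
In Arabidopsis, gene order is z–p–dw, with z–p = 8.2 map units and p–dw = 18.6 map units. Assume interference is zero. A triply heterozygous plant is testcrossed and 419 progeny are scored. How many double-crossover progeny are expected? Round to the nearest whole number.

6

Map distances give recombination frequencies of 0.082 and 0.186 for the two intervals.
With no interference, expected double-crossover frequency = 0.082 × 0.186 = 0.01525.
Expected number = 0.01525 × 419 = 6.39 ≈ 6.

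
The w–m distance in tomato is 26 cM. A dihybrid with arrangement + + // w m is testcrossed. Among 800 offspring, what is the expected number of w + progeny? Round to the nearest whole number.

104

A map distance of 26 cM corresponds to a recombination frequency of 0.260.
The F1 is + + / w m, so w + is a recombinant gamete class with expected frequency r/2 = 0.260/2 = 0.1300.
Expected number = 0.1300 × 800 = 104.00 ≈ 104.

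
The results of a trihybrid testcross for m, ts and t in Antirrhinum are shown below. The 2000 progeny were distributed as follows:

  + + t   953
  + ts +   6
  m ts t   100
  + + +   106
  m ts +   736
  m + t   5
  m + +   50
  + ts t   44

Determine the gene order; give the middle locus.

The two most frequent reciprocal classes, m ts + and + + t, are the parental types, so the F1 was m ts + / + + t.
The two rarest classes, + ts + and m + t, are the double crossovers. Comparing them with the parentals, only the m allele has switched, so m is the middle locus and the order is ts – m – t.

m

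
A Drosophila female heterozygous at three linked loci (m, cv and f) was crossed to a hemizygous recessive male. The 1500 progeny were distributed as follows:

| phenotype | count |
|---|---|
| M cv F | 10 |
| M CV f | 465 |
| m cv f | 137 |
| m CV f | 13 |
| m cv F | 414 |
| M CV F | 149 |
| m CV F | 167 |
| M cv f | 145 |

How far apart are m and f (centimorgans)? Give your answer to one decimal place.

20.6 centimorgans

The two most frequent reciprocal classes, M CV f and m cv F, are the parental types, so the F1 was M CV f / m cv F.
The two rarest classes, m CV f and M cv F, are the double crossovers. Comparing them with the parentals, only the m allele has switched, so m is the middle locus and the order is cv – m – f.
Crossovers in the m–f interval produce the single-crossover classes M CV F and m cv f (149 + 137 = 286) plus the double crossovers (23).
RF(m–f) = (286 + 23) / 1500 = 309/1500 = 0.2060 → 20.6 centimorgans.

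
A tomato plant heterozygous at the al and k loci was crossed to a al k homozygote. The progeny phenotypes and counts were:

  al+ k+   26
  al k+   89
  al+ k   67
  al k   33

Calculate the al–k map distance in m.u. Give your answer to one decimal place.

27.4 m.u.

The two most frequent classes, al+ k (67) and al k+ (89), are the parental types, so the F1 was al+ k / al k+.
The recombinant classes are al+ k+ and al k: 26 + 33 = 59.
Recombination frequency = 59/215 = 0.2744 ≈ 27.4%, i.e. 27.4 m.u.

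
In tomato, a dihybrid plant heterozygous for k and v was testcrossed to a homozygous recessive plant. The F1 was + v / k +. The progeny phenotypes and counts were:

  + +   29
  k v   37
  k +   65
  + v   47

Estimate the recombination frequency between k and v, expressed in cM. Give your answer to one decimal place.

The recombinant classes are + + and k v: 29 + 37 = 66.
Recombination frequency = 66/178 = 0.3708 ≈ 37.1%, i.e. 37.1 cM.

37.1 cM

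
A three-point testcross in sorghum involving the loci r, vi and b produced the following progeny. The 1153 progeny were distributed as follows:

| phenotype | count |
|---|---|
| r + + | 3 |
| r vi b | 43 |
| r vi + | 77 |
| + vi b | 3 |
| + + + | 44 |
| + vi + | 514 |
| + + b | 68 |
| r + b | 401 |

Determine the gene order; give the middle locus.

b

The two most frequent reciprocal classes, r + b and + vi +, are the parental types, so the F1 was r + b / + vi +.
The two rarest classes, r + + and + vi b, are the double crossovers. Comparing them with the parentals, only the b allele has switched, so b is the middle locus and the order is r – b – vi.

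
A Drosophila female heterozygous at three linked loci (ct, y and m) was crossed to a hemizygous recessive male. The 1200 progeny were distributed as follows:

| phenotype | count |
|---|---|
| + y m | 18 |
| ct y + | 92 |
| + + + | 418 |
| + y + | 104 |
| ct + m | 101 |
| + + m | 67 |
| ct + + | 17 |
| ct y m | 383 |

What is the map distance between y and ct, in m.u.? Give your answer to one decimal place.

The two most frequent reciprocal classes, ct y m and + + +, are the parental types, so the F1 was ct y m / + + +.
The two rarest classes, + y m and ct + +, are the double crossovers. Comparing them with the parentals, only the ct allele has switched, so ct is the middle locus and the order is m – ct – y.
Crossovers in the ct–y interval produce the single-crossover classes ct + m and + y + (101 + 104 = 205) plus the double crossovers (35).
RF(ct–y) = (205 + 35) / 1200 = 240/1200 = 0.2000 → 20.0 m.u.

20.0 m.u.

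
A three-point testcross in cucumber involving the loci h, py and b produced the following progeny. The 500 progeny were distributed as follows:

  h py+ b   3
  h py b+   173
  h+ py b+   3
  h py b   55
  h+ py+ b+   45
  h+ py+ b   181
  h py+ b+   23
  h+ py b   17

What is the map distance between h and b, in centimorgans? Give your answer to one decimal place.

The two most frequent reciprocal classes, h py b+ and h+ py+ b, are the parental types, so the F1 was h py b+ / h+ py+ b.
The two rarest classes, h+ py b+ and h py+ b, are the double crossovers. Comparing them with the parentals, only the h allele has switched, so h is the middle locus and the order is py – h – b.
Crossovers in the h–b interval produce the single-crossover classes h py b and h+ py+ b+ (55 + 45 = 100) plus the double crossovers (6).
RF(h–b) = (100 + 6) / 500 = 106/500 = 0.2120 → 21.2 centimorgans.

21.2 centimorgans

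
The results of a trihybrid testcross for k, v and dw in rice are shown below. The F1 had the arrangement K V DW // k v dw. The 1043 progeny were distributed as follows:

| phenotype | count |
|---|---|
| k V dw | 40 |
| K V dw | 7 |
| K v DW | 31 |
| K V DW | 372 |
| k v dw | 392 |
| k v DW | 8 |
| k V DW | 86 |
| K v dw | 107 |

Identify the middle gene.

The two rarest classes, K V dw and k v DW, are the double crossovers. Comparing them with the parentals, only the dw allele has switched, so dw is the middle locus and the order is k – dw – v.

dw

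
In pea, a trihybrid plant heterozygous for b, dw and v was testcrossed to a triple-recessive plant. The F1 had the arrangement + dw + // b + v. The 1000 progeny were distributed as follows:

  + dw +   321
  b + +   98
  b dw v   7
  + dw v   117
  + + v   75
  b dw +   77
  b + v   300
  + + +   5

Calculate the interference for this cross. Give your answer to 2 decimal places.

The two rarest classes, + + + and b dw v, are the double crossovers. Comparing them with the parentals, only the dw allele has switched, so dw is the middle locus and the order is b – dw – v.
b–dw: (152 + 12)/1000 = 0.1640; dw–v: (215 + 12)/1000 = 0.2270.
Expected DCO frequency = 0.1640 × 0.2270 ≈ 0.03723; observed = 12/1000 ≈ 0.01200.
Coefficient of coincidence = 0.01200/0.03723 ≈ 0.32; interference = 1 − 0.32 = 0.68.

0.68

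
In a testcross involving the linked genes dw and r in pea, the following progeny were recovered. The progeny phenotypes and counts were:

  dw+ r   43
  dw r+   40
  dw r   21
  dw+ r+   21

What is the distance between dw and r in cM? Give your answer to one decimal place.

The two most frequent classes, dw+ r (43) and dw r+ (40), are the parental types, so the F1 was dw+ r / dw r+.
The recombinant classes are dw+ r+ and dw r: 21 + 21 = 42.
Recombination frequency = 42/125 = 0.3360 ≈ 33.6%, i.e. 33.6 cM.

33.6 cM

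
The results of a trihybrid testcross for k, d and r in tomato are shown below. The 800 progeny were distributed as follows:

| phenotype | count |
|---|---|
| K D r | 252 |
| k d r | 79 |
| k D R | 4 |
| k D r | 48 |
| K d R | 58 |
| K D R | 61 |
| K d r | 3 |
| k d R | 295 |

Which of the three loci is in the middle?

The two most frequent reciprocal classes, K D r and k d R, are the parental types, so the F1 was K D r / k d R.
The two rarest classes, K d r and k D R, are the double crossovers. Comparing them with the parentals, only the d allele has switched, so d is the middle locus and the order is k – d – r.

d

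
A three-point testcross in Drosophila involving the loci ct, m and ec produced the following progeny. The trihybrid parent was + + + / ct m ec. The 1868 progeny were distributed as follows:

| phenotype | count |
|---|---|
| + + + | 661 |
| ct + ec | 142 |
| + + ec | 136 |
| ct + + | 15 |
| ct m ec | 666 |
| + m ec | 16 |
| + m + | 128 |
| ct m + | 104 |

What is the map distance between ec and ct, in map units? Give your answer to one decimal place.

14.5 map units

The two rarest classes, ct + + and + m ec, are the double crossovers. Comparing them with the parentals, only the ct allele has switched, so ct is the middle locus and the order is ec – ct – m.
Crossovers in the ec–ct interval produce the single-crossover classes + + ec and ct m + (136 + 104 = 240) plus the double crossovers (31).
RF(ec–ct) = (240 + 31) / 1868 = 271/1868 = 0.1451 → 14.5 map units.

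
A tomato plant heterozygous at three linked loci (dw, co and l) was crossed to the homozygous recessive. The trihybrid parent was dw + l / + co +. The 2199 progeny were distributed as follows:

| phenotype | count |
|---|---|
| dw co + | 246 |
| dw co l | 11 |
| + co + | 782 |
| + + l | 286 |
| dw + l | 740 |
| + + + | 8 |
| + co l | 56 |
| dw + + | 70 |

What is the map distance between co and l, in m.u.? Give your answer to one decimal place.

6.6 m.u.

The two rarest classes, dw co l and + + +, are the double crossovers. Comparing them with the parentals, only the co allele has switched, so co is the middle locus and the order is dw – co – l.
Crossovers in the co–l interval produce the single-crossover classes dw + + and + co l (70 + 56 = 126) plus the double crossovers (19).
RF(co–l) = (126 + 19) / 2199 = 145/2199 = 0.0659 → 6.6 m.u.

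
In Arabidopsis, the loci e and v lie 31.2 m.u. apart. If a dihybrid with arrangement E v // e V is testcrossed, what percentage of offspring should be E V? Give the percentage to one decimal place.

A map distance of 31.2 m.u. corresponds to a recombination frequency of 0.312.
The F1 is E v / e V, so E V is a recombinant gamete class with expected frequency r/2 = 0.312/2 = 0.1560.
That is 0.1560 = 15.6% of the progeny.

15.6%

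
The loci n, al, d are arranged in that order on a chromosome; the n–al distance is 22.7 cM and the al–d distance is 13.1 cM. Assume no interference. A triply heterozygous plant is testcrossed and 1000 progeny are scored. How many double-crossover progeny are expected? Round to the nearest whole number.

30

Map distances give recombination frequencies of 0.227 and 0.131 for the two intervals.
With no interference, expected double-crossover frequency = 0.227 × 0.131 = 0.02974.
Expected number = 0.02974 × 1000 = 29.74 ≈ 30.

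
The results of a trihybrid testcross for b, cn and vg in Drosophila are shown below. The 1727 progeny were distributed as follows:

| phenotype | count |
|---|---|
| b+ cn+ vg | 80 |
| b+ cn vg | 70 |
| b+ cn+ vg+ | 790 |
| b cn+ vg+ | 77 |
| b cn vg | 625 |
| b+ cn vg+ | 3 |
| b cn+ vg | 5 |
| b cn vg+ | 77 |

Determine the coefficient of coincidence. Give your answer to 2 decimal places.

The two most frequent reciprocal classes, b cn vg and b+ cn+ vg+, are the parental types, so the F1 was b cn vg / b+ cn+ vg+.
The two rarest classes, b cn+ vg and b+ cn vg+, are the double crossovers. Comparing them with the parentals, only the cn allele has switched, so cn is the middle locus and the order is b – cn – vg.
b–cn: (147 + 8)/1727 = 0.0898; cn–vg: (157 + 8)/1727 = 0.0955.
Expected DCO frequency = 0.0898 × 0.0955 ≈ 0.00858; observed = 8/1727 ≈ 0.00463.
Coefficient of coincidence = 0.00463/0.00858 ≈ 0.54.

0.54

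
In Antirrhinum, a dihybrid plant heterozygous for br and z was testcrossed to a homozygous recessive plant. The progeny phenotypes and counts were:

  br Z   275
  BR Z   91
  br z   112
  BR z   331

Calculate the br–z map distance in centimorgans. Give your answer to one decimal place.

The two most frequent classes, BR z (331) and br Z (275), are the parental types, so the F1 was BR z / br Z.
The recombinant classes are BR Z and br z: 91 + 112 = 203.
Recombination frequency = 203/809 = 0.2509 ≈ 25.1%, i.e. 25.1 centimorgans.

25.1 centimorgans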